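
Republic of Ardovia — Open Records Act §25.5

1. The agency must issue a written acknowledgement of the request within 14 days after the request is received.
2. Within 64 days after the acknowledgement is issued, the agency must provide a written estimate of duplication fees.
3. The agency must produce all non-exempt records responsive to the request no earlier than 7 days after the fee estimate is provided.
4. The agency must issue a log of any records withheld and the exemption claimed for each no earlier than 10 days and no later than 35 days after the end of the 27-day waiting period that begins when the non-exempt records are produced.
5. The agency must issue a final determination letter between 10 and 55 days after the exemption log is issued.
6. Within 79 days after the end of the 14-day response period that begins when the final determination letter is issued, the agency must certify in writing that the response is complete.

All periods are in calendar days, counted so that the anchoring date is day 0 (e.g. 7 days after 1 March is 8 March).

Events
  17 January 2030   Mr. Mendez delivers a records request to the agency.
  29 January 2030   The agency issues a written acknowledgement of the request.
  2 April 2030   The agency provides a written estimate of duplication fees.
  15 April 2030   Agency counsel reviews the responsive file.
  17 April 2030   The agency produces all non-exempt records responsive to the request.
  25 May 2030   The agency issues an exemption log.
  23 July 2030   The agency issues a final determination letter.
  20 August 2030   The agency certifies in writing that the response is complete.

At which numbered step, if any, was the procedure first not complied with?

Step 1: 14 days after 17 January 2030 (when the request is received) is 31 January 2030; completed 29 January 2030, before the deadline.
Step 2: 64 days after 29 January 2030 (when the acknowledgement is issued) is 3 April 2030; 2 April 2030 is within that limit.
Step 3: the earliest permitted date is 7 days after 2 April 2030 (when the fee estimate is provided), i.e. 9 April 2030; done 17 April 2030 — permitted.
Step 4: the window is 10–35 days after 14 May 2030 (end of the 27-day waiting period, which began when the non-exempt records are produced on 17 April 2030), so 24 May 2030 through 18 June 2030; 25 May 2030 falls inside that range.
Step 5: the window is 10–55 days after 25 May 2030 (when the exemption log is issued), so 4 June 2030 through 19 July 2030; done 23 July 2030 — 4 days after the window closed.

Step 5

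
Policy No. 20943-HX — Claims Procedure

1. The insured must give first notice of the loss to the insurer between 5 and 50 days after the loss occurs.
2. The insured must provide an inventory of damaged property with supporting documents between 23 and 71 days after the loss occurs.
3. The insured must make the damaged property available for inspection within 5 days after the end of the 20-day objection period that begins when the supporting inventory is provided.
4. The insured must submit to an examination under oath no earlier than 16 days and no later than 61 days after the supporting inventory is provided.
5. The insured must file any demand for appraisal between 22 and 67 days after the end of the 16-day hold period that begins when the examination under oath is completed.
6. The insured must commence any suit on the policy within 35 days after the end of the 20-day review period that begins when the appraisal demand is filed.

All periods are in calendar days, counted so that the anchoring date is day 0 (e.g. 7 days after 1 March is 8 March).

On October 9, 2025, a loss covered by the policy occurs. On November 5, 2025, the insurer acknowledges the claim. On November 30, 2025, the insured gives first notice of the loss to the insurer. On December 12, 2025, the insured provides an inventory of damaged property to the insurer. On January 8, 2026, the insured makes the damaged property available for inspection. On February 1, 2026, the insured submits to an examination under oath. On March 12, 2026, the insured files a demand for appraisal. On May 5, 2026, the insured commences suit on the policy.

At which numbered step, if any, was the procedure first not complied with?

Step 1 — 5 and 50 days from October 9, 2025 (when the loss occurs) are October 14, 2025 and November 28, 2025 respectively; November 30, 2025 is 2 days past the end of the window.
Later steps need not be reached.

Step 1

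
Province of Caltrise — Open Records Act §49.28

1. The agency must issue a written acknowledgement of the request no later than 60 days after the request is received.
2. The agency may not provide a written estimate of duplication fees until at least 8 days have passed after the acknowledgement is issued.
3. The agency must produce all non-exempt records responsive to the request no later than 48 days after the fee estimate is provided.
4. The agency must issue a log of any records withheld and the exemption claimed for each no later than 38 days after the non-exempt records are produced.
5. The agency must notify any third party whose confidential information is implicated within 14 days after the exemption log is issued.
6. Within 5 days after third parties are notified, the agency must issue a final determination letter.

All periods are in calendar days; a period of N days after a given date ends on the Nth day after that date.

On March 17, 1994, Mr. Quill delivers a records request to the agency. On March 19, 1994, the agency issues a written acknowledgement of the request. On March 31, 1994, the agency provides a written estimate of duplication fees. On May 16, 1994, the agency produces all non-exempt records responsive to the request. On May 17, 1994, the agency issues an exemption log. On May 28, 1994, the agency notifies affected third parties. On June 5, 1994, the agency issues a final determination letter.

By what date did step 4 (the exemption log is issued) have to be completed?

June 23, 1994

Step 4 runs from May 16, 1994, when the non-exempt records are produced. 38 days after May 16, 1994 is June 23, 1994.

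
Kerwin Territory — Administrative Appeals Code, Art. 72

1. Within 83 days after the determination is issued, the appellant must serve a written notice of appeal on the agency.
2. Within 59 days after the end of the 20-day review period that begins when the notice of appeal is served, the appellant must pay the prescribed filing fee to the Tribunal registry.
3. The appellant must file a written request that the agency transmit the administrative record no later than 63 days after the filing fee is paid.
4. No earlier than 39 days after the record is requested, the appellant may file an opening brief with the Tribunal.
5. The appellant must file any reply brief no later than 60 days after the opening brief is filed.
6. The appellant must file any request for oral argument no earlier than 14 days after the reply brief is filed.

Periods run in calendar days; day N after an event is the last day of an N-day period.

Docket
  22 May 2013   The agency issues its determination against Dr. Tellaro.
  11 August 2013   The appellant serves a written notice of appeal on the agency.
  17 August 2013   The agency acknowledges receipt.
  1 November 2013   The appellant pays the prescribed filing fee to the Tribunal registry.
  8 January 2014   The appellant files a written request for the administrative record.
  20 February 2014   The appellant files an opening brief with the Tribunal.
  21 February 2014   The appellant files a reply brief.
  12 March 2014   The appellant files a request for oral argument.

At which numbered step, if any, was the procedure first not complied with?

Step 2

Step 1 — counting 83 days from 22 May 2013 (when the determination is issued) gives a deadline of 13 August 2013; 11 August 2013 is within that limit.
Step 2 — counting 59 days from 31 August 2013 (end of the 20-day review period, which began when the notice of appeal is served on 11 August 2013) gives a deadline of 29 October 2013; done 1 November 2013 — 3 days late.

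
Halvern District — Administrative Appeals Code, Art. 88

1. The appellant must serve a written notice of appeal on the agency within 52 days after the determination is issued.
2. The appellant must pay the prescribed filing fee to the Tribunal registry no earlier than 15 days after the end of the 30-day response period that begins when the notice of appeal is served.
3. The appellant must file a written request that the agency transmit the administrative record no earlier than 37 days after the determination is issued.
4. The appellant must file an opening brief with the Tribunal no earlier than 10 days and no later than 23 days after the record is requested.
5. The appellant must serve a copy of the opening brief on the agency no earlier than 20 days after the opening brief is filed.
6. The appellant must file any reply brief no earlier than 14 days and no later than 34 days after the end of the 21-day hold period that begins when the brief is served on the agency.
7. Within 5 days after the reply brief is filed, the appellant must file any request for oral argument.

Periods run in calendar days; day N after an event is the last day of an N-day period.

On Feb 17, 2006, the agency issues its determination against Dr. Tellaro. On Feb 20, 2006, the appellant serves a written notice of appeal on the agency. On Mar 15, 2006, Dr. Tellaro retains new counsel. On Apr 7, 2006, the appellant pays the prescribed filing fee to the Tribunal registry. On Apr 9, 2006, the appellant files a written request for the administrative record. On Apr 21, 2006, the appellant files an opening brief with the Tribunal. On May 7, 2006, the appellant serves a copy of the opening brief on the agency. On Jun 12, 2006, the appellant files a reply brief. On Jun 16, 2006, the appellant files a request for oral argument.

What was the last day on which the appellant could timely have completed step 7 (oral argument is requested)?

Jun 17, 2006

Step 7 runs from Jun 12, 2006, when the reply brief is filed. 5 days after Jun 12, 2006 is Jun 17, 2006.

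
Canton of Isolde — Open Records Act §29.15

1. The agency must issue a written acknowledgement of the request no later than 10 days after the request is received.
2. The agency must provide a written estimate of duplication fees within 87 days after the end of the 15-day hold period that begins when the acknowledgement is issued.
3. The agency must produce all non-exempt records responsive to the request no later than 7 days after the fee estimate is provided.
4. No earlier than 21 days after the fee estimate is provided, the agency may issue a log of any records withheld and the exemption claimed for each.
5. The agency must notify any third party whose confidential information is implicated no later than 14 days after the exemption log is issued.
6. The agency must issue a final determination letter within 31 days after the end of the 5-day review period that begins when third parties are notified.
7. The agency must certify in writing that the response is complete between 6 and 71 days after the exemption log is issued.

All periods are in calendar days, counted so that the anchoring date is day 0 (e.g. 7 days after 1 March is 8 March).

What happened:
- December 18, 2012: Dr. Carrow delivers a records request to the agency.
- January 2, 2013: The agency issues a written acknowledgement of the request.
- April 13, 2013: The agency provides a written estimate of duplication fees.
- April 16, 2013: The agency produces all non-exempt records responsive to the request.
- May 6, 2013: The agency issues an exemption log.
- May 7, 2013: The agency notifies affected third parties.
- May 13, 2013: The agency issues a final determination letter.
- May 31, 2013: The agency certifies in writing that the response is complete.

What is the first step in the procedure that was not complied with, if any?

Step 1

(1) due by December 18, 2012 + 10 days = December 28, 2012; January 2, 2013 misses that deadline by 5 days.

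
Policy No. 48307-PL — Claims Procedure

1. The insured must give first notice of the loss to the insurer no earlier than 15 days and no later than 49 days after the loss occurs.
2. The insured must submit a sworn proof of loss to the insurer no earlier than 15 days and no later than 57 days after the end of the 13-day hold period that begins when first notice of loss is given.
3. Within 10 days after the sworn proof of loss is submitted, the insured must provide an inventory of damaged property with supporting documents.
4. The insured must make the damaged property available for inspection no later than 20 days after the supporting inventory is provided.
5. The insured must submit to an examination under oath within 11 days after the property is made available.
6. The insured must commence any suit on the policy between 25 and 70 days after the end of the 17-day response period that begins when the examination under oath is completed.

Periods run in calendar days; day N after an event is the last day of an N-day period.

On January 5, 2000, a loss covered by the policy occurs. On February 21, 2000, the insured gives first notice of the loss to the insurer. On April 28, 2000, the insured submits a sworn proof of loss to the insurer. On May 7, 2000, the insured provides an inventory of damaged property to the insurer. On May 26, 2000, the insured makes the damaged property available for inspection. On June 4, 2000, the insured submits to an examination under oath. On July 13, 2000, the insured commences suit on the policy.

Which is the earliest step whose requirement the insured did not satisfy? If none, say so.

Step 6

Step 1: the window is 15–49 days after January 5, 2000 (when the loss occurs), so January 20, 2000 through February 23, 2000; done February 21, 2000, which is between those dates.
Step 2: the window is 15–57 days after March 5, 2000 (end of the 13-day hold period, which began when first notice of loss is given on February 21, 2000), so March 20, 2000 through May 1, 2000; done April 28, 2000 — within the window.
Step 3: 10 days after April 28, 2000 (when the sworn proof of loss is submitted) is May 8, 2000; done May 7, 2000 — timely.
Step 4: 20 days after May 7, 2000 (when the supporting inventory is provided) is May 27, 2000; completed May 26, 2000, before the deadline.
Step 5: 11 days after May 26, 2000 (when the property is made available) is June 6, 2000; done June 4, 2000 — timely.
Step 6: the window is 25–70 days after June 21, 2000 (end of the 17-day response period, which began when the examination under oath is completed on June 4, 2000), so July 16, 2000 through August 30, 2000; July 13, 2000 is 3 days too early.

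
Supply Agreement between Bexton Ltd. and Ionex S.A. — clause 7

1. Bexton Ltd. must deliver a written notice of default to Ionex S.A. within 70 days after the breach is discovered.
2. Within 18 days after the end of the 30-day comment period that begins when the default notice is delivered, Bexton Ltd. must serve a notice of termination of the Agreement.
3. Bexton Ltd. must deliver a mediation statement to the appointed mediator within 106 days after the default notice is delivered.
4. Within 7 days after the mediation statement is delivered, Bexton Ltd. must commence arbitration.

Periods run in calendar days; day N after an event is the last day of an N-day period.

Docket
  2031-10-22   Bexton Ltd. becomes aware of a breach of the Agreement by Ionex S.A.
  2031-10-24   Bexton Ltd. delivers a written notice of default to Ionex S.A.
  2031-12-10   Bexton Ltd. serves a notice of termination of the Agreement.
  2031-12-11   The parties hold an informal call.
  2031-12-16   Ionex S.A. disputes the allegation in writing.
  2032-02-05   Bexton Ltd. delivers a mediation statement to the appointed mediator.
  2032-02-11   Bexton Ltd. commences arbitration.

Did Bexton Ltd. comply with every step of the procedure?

Step 1 — counting 70 days from 2031-10-22 (when the breach is discovered) gives a deadline of 2031-12-31; 2031-10-24 is within that limit.
Step 2 — counting 18 days from 2031-11-23 (end of the 30-day comment period, which began when the default notice is delivered on 2031-10-24) gives a deadline of 2031-12-11; 2031-12-10 is within that limit.
Step 3 — counting 106 days from 2031-10-24 (when the default notice is delivered) gives a deadline of 2032-02-07; done 2032-02-05 — timely.
Step 4 — counting 7 days from 2032-02-05 (when the mediation statement is delivered) gives a deadline of 2032-02-12; 2032-02-11 is within that limit.

Yes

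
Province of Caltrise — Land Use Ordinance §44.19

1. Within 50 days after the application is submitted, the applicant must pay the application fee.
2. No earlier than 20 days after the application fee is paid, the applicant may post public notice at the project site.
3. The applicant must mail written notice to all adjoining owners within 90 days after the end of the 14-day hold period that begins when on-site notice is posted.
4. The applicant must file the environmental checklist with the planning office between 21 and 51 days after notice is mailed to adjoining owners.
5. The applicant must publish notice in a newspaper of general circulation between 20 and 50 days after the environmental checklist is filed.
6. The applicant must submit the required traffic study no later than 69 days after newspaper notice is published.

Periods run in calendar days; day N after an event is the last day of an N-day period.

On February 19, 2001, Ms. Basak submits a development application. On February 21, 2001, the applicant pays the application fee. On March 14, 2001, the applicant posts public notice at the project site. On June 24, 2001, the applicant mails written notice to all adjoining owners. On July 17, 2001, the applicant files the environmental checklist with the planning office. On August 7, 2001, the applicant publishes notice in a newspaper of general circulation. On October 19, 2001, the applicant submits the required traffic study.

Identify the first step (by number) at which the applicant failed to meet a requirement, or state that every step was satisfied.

Step 6

(1) due by February 19, 2001 + 50 days = April 10, 2001; done February 21, 2001 — timely.
(2) permitted from February 21, 2001 + 20 days = March 13, 2001 onward; March 14, 2001 is on or after that date.
(3) due by March 28, 2001 + 90 days = June 26, 2001; completed June 24, 2001, before the deadline.
(4) the permitted window runs from June 24, 2001 + 21 = July 15, 2001 to June 24, 2001 + 51 = August 14, 2001; July 17, 2001 falls inside that range.
(5) the permitted window runs from July 17, 2001 + 20 = August 6, 2001 to July 17, 2001 + 50 = September 5, 2001; August 7, 2001 falls inside that range.
(6) due by August 7, 2001 + 69 days = October 15, 2001; October 19, 2001 misses that deadline by 4 days.
That is the first point of non-compliance.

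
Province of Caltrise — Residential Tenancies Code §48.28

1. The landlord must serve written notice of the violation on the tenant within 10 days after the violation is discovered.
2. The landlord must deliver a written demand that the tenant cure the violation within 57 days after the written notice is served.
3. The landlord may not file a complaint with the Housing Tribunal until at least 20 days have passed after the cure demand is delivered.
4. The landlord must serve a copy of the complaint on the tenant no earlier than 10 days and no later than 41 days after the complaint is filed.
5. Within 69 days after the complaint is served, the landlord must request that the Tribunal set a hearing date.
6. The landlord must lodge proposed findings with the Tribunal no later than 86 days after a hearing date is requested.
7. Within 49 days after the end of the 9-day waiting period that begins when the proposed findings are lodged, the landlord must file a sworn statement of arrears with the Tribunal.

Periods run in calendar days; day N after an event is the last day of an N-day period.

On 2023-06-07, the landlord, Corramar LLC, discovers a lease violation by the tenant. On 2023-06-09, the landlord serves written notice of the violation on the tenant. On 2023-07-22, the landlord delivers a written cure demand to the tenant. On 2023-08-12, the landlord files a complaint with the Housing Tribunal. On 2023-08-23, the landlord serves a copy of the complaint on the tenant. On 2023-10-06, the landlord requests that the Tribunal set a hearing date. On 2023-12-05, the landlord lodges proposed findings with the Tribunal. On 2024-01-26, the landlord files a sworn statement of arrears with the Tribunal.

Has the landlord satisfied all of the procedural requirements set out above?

Step 1 — counting 10 days from 2023-06-07 (when the violation is discovered) gives a deadline of 2023-06-17; 2023-06-09 is within that limit.
Step 2 — counting 57 days from 2023-06-09 (when the written notice is served) gives a deadline of 2023-08-05; 2023-07-22 is within that limit.
Step 3 — must wait 20 days from 2023-07-22 (when the cure demand is delivered), so not before 2023-08-11; done 2023-08-12, after the minimum wait.
Step 4 — 10 and 41 days from 2023-08-12 (when the complaint is filed) are 2023-08-22 and 2023-09-22 respectively; 2023-08-23 falls inside that range.
Step 5 — counting 69 days from 2023-08-23 (when the complaint is served) gives a deadline of 2023-10-31; done 2023-10-06 — timely.
Step 6 — counting 86 days from 2023-10-06 (when a hearing date is requested) gives a deadline of 2023-12-31; done 2023-12-05 — timely.
Step 7 — counting 49 days from 2023-12-14 (end of the 9-day waiting period, which began when the proposed findings are lodged on 2023-12-05) gives a deadline of 2024-02-01; done 2024-01-26 — timely.

Yes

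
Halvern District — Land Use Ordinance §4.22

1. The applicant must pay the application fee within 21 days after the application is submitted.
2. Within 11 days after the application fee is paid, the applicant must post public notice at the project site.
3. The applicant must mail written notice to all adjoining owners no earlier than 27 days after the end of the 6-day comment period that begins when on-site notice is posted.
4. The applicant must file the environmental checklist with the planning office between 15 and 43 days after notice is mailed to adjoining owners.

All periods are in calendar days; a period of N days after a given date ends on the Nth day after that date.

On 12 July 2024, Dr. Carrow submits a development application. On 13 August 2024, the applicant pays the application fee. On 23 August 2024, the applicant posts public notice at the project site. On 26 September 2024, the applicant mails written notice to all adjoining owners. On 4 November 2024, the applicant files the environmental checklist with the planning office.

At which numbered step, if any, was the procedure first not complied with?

Step 1: 21 days after 12 July 2024 (when the application is submitted) is 2 August 2024; not done until 13 August 2024, 11 days after the deadline.

Step 1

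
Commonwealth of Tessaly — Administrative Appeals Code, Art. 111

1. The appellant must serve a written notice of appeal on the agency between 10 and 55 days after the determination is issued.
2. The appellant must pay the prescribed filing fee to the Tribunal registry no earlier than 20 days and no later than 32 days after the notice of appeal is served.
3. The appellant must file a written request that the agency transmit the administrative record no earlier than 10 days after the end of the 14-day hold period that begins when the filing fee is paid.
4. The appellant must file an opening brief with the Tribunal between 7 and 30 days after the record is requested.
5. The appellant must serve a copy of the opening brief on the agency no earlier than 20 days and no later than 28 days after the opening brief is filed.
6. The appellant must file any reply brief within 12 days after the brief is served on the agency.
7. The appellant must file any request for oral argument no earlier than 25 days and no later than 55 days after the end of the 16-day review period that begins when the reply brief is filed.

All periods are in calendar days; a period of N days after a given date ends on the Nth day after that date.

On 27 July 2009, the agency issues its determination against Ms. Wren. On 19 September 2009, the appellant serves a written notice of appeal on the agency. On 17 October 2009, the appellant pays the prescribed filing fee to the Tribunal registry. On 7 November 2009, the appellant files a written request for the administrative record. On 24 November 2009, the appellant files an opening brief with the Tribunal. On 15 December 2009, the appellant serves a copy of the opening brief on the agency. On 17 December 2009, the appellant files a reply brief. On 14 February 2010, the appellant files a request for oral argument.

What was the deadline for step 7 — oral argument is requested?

26 February 2010

The reply brief is filed on 17 December 2009; the 16-day review period therefore ends 2 January 2010, and step 7 runs from that date. The window is 25–55 days after 2 January 2010; it closes on 26 February 2010.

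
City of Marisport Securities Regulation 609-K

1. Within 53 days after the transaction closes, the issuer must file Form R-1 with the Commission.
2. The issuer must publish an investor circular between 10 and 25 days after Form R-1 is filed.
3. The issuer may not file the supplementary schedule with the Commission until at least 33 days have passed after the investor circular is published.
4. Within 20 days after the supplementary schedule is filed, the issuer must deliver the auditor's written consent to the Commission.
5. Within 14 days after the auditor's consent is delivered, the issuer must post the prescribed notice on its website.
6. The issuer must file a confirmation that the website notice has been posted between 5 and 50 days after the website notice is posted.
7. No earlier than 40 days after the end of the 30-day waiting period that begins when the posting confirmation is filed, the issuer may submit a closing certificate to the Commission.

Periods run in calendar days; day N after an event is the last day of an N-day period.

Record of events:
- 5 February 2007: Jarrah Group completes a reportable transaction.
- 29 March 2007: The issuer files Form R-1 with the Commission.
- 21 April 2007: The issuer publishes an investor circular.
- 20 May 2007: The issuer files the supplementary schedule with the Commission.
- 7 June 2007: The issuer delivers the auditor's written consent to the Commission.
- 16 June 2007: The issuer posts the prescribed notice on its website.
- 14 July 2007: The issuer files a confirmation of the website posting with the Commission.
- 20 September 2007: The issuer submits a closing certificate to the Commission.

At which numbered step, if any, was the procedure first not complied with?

Step 1 — counting 53 days from 5 February 2007 (when the transaction closes) gives a deadline of 30 March 2007; completed 29 March 2007, before the deadline.
Step 2 — 10 and 25 days from 29 March 2007 (when Form R-1 is filed) are 8 April 2007 and 23 April 2007 respectively; 21 April 2007 falls inside that range.
Step 3 — must wait 33 days from 21 April 2007 (when the investor circular is published), so not before 24 May 2007; done 20 May 2007 — 4 days too early.
No need to go further; step 3 was not satisfied.

Step 3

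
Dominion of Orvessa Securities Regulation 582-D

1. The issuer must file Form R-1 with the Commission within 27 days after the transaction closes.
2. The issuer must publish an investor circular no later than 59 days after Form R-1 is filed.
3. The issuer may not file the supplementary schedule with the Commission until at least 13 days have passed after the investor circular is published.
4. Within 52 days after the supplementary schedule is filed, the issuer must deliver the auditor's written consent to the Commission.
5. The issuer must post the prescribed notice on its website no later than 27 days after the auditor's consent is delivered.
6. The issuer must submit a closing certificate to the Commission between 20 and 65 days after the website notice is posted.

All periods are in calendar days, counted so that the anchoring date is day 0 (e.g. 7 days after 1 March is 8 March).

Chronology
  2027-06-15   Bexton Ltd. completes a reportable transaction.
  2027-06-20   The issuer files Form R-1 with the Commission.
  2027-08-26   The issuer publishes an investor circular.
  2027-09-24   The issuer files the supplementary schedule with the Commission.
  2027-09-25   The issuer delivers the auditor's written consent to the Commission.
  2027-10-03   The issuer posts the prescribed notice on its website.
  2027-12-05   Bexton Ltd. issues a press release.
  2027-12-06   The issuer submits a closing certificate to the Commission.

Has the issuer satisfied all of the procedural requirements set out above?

No

Step 1 — counting 27 days from 2027-06-15 (when the transaction closes) gives a deadline of 2027-07-12; done 2027-06-20 — timely.
Step 2 — counting 59 days from 2027-06-20 (when Form R-1 is filed) gives a deadline of 2027-08-18; 2027-08-26 misses that deadline by 8 days.
No need to go further; step 2 was not satisfied.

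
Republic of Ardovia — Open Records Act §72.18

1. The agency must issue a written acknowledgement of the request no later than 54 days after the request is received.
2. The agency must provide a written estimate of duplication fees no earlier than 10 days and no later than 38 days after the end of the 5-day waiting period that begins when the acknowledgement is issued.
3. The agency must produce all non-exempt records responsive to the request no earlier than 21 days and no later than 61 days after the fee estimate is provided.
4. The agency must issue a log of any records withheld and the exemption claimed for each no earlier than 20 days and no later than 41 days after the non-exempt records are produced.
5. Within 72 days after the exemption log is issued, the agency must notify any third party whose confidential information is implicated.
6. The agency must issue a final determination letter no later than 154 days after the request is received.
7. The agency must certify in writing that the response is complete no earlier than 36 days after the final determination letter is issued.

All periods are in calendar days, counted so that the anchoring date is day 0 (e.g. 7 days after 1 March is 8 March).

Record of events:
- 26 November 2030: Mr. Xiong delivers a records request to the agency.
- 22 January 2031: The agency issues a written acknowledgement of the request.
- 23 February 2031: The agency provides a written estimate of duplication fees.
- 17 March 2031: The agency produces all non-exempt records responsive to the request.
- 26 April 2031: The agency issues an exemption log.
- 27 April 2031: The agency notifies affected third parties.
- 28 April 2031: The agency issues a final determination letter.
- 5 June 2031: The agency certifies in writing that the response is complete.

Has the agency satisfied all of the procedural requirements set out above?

No

(1) due by 26 November 2030 + 54 days = 19 January 2031; 22 January 2031 misses that deadline by 3 days.
Later steps need not be reached.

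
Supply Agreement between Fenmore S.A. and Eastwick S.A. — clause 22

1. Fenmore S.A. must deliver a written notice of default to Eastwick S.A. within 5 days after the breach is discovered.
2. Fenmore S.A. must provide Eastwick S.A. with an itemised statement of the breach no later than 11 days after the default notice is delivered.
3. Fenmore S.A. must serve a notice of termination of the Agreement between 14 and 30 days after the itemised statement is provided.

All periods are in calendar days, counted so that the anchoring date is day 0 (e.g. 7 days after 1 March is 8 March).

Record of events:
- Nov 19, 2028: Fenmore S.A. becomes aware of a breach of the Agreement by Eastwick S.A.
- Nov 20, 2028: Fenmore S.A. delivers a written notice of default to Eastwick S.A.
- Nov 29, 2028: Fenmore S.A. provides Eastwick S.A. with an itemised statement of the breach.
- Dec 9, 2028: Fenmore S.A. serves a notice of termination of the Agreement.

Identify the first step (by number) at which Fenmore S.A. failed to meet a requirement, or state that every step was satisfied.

Step 3

Step 1 — counting 5 days from Nov 19, 2028 (when the breach is discovered) gives a deadline of Nov 24, 2028; Nov 20, 2028 is within that limit.
Step 2 — counting 11 days from Nov 20, 2028 (when the default notice is delivered) gives a deadline of Dec 1, 2028; done Nov 29, 2028 — timely.
Step 3 — 14 and 30 days from Nov 29, 2028 (when the itemised statement is provided) are Dec 13, 2028 and Dec 29, 2028 respectively; Dec 9, 2028 is 4 days too early.
The analysis stops there.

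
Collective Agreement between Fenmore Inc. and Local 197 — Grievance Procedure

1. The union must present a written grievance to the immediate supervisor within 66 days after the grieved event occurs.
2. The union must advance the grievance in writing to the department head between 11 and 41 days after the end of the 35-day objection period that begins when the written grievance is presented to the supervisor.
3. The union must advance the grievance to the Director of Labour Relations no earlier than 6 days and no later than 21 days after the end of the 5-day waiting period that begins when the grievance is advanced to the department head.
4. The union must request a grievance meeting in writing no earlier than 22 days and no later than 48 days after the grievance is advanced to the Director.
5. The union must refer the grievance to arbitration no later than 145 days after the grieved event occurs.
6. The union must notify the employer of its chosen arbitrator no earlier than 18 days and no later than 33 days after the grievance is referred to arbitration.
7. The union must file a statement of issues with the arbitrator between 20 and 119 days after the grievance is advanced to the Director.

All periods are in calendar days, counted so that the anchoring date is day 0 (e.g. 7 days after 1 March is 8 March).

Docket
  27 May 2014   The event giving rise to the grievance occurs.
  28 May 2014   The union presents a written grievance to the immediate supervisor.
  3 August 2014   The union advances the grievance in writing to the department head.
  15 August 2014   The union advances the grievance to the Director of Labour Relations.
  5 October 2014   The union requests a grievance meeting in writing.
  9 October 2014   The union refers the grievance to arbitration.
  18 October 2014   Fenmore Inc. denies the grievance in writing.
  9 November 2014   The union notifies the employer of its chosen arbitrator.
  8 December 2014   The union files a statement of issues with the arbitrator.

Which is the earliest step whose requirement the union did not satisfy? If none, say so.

Step 4

Step 1: 66 days after 27 May 2014 (when the grieved event occurs) is 1 August 2014; 28 May 2014 is within that limit.
Step 2: the window is 11–41 days after 2 July 2014 (end of the 35-day objection period, which began when the written grievance is presented to the supervisor on 28 May 2014), so 13 July 2014 through 12 August 2014; done 3 August 2014 — within the window.
Step 3: the window is 6–21 days after 8 August 2014 (end of the 5-day waiting period, which began when the grievance is advanced to the department head on 3 August 2014), so 14 August 2014 through 29 August 2014; done 15 August 2014 — within the window.
Step 4: the window is 22–48 days after 15 August 2014 (when the grievance is advanced to the Director), so 6 September 2014 through 2 October 2014; done 5 October 2014 — 3 days after the window closed.
That is the first point of non-compliance.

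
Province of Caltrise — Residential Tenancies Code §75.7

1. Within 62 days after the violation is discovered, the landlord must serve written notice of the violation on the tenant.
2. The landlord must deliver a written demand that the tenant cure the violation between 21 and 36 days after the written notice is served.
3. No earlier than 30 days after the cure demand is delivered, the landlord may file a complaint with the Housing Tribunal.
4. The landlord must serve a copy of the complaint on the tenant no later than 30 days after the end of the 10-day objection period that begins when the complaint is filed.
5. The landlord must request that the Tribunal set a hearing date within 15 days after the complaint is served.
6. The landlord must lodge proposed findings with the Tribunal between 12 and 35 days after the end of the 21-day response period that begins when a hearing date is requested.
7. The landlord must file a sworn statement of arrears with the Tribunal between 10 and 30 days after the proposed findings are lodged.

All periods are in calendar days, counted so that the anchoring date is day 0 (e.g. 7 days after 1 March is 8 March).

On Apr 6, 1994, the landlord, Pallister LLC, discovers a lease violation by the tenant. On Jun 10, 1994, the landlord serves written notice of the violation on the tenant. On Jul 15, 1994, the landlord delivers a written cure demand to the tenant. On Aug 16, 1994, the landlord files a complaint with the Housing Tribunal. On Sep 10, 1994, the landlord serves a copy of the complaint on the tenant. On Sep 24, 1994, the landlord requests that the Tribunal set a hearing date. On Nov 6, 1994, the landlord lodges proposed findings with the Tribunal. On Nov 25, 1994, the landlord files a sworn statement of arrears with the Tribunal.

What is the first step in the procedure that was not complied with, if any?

Step 1

(1) due by Apr 6, 1994 + 62 days = Jun 7, 1994; not done until Jun 10, 1994, 3 days after the deadline.
The procedure was therefore not followed at step 1.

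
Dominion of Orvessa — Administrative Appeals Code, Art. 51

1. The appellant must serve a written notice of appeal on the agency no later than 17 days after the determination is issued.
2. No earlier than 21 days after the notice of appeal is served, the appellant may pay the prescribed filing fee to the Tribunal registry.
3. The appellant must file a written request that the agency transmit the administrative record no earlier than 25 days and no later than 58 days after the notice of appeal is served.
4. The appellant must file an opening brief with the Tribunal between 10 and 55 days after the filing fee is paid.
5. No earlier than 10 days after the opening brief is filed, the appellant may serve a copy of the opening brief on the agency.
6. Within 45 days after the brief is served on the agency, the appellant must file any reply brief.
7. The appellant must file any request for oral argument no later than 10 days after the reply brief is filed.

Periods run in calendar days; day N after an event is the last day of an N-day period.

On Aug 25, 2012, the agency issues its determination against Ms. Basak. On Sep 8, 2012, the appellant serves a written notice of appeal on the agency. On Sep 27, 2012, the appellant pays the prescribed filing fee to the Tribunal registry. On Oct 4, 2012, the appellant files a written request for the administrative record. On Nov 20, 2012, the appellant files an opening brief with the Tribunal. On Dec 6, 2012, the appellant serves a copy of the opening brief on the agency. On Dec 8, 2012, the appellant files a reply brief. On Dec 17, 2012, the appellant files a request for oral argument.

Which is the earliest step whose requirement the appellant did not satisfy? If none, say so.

(1) due by Aug 25, 2012 + 17 days = Sep 11, 2012; done Sep 8, 2012 — timely.
(2) permitted from Sep 8, 2012 + 21 days = Sep 29, 2012 onward; done Sep 27, 2012 — 2 days too early.
The procedure was therefore not followed at step 2.

Step 2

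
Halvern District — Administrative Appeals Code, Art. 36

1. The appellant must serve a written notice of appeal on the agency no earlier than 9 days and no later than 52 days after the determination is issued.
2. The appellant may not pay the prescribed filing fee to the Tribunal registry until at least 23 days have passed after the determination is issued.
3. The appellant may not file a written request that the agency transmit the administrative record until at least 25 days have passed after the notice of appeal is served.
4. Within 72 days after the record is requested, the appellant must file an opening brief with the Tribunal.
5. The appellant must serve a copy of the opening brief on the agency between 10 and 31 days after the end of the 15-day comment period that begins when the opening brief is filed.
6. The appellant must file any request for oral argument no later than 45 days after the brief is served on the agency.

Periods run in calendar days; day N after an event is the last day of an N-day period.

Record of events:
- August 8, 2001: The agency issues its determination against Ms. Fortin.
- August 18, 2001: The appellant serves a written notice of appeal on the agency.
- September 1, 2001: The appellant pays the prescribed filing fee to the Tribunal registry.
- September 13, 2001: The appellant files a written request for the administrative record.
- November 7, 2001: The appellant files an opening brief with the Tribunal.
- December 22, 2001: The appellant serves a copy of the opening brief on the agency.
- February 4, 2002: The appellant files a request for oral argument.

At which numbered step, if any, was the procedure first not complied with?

(1) the permitted window runs from August 8, 2001 + 9 = August 17, 2001 to August 8, 2001 + 52 = September 29, 2001; done August 18, 2001, which is between those dates.
(2) permitted from August 8, 2001 + 23 days = August 31, 2001 onward; done September 1, 2001, after the minimum wait.
(3) permitted from August 18, 2001 + 25 days = September 12, 2001 onward; September 13, 2001 is on or after that date.
(4) due by September 13, 2001 + 72 days = November 24, 2001; done November 7, 2001 — timely.
(5) the permitted window runs from November 22, 2001 + 10 = December 2, 2001 to November 22, 2001 + 31 = December 23, 2001; December 22, 2001 falls inside that range.
(6) due by December 22, 2001 + 45 days = February 5, 2002; completed February 4, 2002, before the deadline.

None — every step was satisfied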